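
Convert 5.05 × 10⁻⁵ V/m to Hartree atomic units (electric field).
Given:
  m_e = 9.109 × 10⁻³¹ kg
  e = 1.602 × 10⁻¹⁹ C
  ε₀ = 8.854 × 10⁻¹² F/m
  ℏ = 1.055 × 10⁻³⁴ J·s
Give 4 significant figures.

atomic unit of electric field: E_au = E_h/(e a₀) = m_e²e⁵/((4πε₀)³ℏ⁴) = 5.131 × 10¹¹ V/m.
5.05 × 10⁻⁵ / 5.131 × 10¹¹ = 9.842 × 10⁻¹⁷

9.842 × 10⁻¹⁷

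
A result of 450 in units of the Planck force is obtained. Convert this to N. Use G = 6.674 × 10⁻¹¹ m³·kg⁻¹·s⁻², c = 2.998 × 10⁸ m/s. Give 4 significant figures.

One Planck force: F_P = c⁴/G = 1.210 × 10⁴⁴ N.
450 × 1.210 × 10⁴⁴ N = 5.447 × 10⁴⁶ N

5.447 × 10⁴⁶ N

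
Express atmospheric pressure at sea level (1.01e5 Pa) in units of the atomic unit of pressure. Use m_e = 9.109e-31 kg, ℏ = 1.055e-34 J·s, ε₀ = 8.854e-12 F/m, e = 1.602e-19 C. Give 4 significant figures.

atomic unit of pressure: P_au = E_h/a₀³ = m_e⁴e¹⁰/((4πε₀)⁵ℏ⁸) = 2.929e13 Pa.
1.01e5 / 2.929e13 = 3.448e-9

3.448e-9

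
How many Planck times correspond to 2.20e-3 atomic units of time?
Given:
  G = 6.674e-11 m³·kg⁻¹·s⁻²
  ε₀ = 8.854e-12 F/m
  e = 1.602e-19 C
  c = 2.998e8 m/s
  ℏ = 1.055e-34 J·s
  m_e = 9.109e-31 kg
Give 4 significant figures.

9.886e23

atomic unit of time: τ_au = (4πε₀)²ℏ³/(m_e e⁴) = 2.423e-17 s
Planck time: t_P = √(ℏG/c⁵) = 5.392e-44 s
2.20e-3 × 2.423e-17 / 5.392e-44 = 9.886e23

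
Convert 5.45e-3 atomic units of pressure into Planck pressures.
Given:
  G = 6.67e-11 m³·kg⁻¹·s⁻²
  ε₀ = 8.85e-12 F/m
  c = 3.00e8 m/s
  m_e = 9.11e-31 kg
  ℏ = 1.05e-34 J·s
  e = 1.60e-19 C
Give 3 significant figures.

atomic unit of pressure: P_au = E_h/a₀³ = m_e⁴e¹⁰/((4πε₀)⁵ℏ⁸) = 3.01e13 Pa
Planck pressure: p_P = c⁷/(ℏG²) = 4.68e113 Pa
5.45e-3 × 3.01e13 / 4.68e113 = 3.51e-103

3.51e-103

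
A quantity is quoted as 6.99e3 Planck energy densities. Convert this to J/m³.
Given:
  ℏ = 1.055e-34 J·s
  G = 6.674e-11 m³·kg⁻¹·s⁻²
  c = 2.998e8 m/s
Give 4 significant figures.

3.238e117 J/m³

One Planck energy density: u_P = c⁷/(ℏG²) = 4.632e113 J/m³.
6.99e3 × 4.632e113 J/m³ = 3.238e117 J/m³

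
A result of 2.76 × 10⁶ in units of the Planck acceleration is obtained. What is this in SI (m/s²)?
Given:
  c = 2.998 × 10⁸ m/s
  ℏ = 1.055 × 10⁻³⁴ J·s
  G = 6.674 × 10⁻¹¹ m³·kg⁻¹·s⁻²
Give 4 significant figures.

One Planck acceleration: a_P = √(c⁷/(ℏG)) = 5.560 × 10⁵¹ m/s².
2.76 × 10⁶ × 5.560 × 10⁵¹ m/s² = 1.535 × 10⁵⁸ m/s²

1.535 × 10⁵⁸ m/s²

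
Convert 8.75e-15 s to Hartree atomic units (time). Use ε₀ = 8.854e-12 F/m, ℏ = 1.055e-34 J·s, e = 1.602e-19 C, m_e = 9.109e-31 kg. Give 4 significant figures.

361.1

atomic unit of time: τ_au = (4πε₀)²ℏ³/(m_e e⁴) = 2.423e-17 s.
8.75e-15 / 2.423e-17 = 361.1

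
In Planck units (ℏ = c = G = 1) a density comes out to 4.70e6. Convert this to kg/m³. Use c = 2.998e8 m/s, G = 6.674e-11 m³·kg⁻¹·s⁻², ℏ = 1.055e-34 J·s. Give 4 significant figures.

2.422e103 kg/m³

One Planck density: ρ_P = c⁵/(ℏG²) = 5.154e96 kg/m³.
4.70e6 × 5.154e96 kg/m³ = 2.422e103 kg/m³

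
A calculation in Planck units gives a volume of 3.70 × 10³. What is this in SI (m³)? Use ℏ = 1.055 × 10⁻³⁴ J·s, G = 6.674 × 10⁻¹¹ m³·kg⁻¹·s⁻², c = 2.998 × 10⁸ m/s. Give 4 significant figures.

One Planck volume: V_P = (ℏG/c³)^(3/2) = 4.224 × 10⁻¹⁰⁵ m³.
3.70 × 10³ × 4.224 × 10⁻¹⁰⁵ m³ = 1.563 × 10⁻¹⁰¹ m³

1.563 × 10⁻¹⁰¹ m³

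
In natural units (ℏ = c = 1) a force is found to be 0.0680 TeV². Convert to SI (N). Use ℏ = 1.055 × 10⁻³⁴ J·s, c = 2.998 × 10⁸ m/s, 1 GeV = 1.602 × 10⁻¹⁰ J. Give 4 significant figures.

5.518 × 10¹⁰ N

Force is [E]/[L] = [E]²/(ℏc); restore (ℏc)⁻¹.
1 GeV² → 1/(ℏc) × (1 GeV in J)² = 8.114 × 10⁵ N.
Convert the energy scale: 0.0680 TeV² = 6.80 × 10⁴ GeV².
Result: 6.80 × 10⁴ × 8.114 × 10⁵ = 5.518 × 10¹⁰ N.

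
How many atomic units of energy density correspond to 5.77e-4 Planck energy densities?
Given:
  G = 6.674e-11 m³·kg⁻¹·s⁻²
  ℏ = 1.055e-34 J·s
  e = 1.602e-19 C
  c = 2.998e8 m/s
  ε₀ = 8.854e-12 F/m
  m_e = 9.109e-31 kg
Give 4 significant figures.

Planck energy density: u_P = c⁷/(ℏG²) = 4.632e113 J/m³
atomic unit of energy density: u_au = E_h/a₀³ = m_e⁴e¹⁰/((4πε₀)⁵ℏ⁸) = 2.929e13 J/m³
5.77e-4 × 4.632e113 / 2.929e13 = 9.125e96

9.125e96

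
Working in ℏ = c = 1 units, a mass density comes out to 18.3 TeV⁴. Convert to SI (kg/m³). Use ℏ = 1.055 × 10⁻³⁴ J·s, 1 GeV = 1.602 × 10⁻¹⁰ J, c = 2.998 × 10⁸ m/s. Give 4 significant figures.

Mass density is [E]/(c²[L]³) = [E]⁴/(ℏ³c⁵).
1 GeV⁴ → 1/(ℏ³c⁵) × (1 GeV in J)⁴ = 2.316 × 10²⁰ kg/m³.
Convert the energy scale: 18.3 TeV⁴ = 1.83 × 10¹³ GeV⁴.
Result: 1.83 × 10¹³ × 2.316 × 10²⁰ = 4.238 × 10³³ kg/m³.

4.238 × 10³³ kg/m³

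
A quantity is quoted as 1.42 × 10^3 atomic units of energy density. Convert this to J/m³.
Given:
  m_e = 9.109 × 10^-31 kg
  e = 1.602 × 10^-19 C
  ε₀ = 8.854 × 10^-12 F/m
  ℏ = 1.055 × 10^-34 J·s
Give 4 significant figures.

4.159 × 10^16 J/m³

One atomic unit of energy density: u_au = E_h/a₀³ = m_e⁴e¹⁰/((4πε₀)⁵ℏ⁸) = 2.929 × 10^13 J/m³.
1.42 × 10^3 × 2.929 × 10^13 J/m³ = 4.159 × 10^16 J/m³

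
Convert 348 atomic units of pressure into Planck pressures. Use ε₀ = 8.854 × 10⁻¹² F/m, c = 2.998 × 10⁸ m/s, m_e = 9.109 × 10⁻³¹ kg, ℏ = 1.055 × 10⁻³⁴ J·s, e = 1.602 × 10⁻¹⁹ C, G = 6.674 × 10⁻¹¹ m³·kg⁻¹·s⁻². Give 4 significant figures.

2.201 × 10⁻⁹⁸

atomic unit of pressure: P_au = E_h/a₀³ = m_e⁴e¹⁰/((4πε₀)⁵ℏ⁸) = 2.929 × 10¹³ Pa
Planck pressure: p_P = c⁷/(ℏG²) = 4.632 × 10¹¹³ Pa
348 × 2.929 × 10¹³ / 4.632 × 10¹¹³ = 2.201 × 10⁻⁹⁸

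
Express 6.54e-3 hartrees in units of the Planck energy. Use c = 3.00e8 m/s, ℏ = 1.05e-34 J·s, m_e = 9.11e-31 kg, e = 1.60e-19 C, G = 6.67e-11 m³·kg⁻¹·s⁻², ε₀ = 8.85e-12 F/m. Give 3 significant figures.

1.46e-29

hartree: E_h = m_e e⁴/(4πε₀ℏ)² = 4.38e-18 J
Planck energy: E_P = √(ℏc⁵/G) = 1.96e9 J
6.54e-3 × 4.38e-18 / 1.96e9 = 1.46e-29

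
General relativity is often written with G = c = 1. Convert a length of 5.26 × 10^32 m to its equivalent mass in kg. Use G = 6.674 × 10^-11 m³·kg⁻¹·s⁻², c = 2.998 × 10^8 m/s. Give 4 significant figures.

Length → mass via c²/G.
5.26 × 10^32 m × (c²/G) = 7.084 × 10^59 kg

7.084 × 10^59 kg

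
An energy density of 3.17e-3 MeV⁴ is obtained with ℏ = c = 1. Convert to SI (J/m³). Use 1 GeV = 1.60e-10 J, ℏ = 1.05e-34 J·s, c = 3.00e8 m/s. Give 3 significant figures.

6.65e22 J/m³

[E]/[L]³ = [E]⁴/(ℏc)³; restore (ℏc)⁻³.
1 GeV⁴ → 1/(ℏc)³ × (1 GeV in J)⁴ = 2.10e37 J/m³.
Convert the energy scale: 3.17e-3 MeV⁴ = 3.17e-15 GeV⁴.
Result: 3.17e-15 × 2.10e37 = 6.65e22 J/m³.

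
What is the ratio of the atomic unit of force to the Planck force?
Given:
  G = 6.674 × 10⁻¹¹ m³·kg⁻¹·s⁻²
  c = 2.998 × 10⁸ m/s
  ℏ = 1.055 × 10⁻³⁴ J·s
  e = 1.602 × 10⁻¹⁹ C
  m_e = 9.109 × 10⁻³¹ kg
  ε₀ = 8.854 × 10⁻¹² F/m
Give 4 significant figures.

atomic unit of force: F_au = E_h/a₀ = m_e²e⁶/((4πε₀)³ℏ⁴) = 8.220 × 10⁻⁸ N
Planck force: F_P = c⁴/G = 1.210 × 10⁴⁴ N
ratio = 8.220 × 10⁻⁸ / 1.210 × 10⁴⁴ = 6.791 × 10⁻⁵²

6.791 × 10⁻⁵²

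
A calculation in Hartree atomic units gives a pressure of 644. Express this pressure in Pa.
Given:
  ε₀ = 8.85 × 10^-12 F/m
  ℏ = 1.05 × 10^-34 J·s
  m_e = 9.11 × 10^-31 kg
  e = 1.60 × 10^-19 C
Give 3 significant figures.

One atomic unit of pressure: P_au = E_h/a₀³ = m_e⁴e¹⁰/((4πε₀)⁵ℏ⁸) = 3.01 × 10^13 Pa.
644 × 3.01 × 10^13 Pa = 1.94 × 10^16 Pa

1.94 × 10^16 Pa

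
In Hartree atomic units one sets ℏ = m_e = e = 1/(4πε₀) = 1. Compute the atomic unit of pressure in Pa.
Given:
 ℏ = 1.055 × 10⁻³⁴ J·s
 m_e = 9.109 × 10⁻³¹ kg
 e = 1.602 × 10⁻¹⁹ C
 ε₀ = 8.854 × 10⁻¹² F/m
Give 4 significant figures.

P_au = E_h/a₀³ = m_e⁴e¹⁰/((4πε₀)⁵ℏ⁸)
E_h = 4.354 × 10⁻¹⁸ J
a₀ = 5.297 × 10⁻¹¹ m
E_h/a₀³ = 2.929 × 10¹³ Pa

2.929 × 10¹³ Pa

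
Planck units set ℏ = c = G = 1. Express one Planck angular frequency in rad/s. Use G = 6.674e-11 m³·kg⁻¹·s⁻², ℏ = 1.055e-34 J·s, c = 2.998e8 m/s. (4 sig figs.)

1.855e43 rad/s

The unique combination of the constants set to 1 with dimensions of angular frequency is ω_P = √(c⁵/(ℏG)).
  = √(3.440e86)
  = 1.855e43 rad/s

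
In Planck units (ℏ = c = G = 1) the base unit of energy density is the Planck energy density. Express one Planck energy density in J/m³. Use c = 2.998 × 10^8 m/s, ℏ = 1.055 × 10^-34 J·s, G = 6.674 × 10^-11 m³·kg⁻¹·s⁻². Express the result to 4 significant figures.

4.632 × 10^113 J/m³

u_P = c⁷/(ℏG²)
  = 2.177 × 10^59 / 4.699 × 10^-55
  = 4.632 × 10^113 J/m³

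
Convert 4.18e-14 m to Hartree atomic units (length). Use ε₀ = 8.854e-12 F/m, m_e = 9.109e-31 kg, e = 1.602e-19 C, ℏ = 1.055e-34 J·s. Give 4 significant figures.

Bohr radius: a₀ = 4πε₀ℏ²/(m_e e²) = 5.297e-11 m.
4.18e-14 / 5.297e-11 = 7.891e-4

7.891e-4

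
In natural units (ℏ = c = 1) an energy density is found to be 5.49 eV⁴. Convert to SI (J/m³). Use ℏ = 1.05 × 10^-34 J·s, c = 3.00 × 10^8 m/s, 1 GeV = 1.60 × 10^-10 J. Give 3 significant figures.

[E]/[L]³ = [E]⁴/(ℏc)³; restore (ℏc)⁻³.
1 GeV⁴ → 1/(ℏc)³ × (1 GeV in J)⁴ = 2.10 × 10^37 J/m³.
Convert the energy scale: 5.49 eV⁴ = 5.49 × 10^-36 GeV⁴.
Result: 5.49 × 10^-36 × 2.10 × 10^37 = 115 J/m³.

115 J/m³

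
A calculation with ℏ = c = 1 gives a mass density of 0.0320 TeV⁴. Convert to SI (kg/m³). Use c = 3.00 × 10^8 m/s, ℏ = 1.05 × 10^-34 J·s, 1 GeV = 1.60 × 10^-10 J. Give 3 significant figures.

Mass density is [E]/(c²[L]³) = [E]⁴/(ℏ³c⁵).
1 GeV⁴ → 1/(ℏ³c⁵) × (1 GeV in J)⁴ = 2.33 × 10^20 kg/m³.
Convert the energy scale: 0.0320 TeV⁴ = 3.20 × 10^10 GeV⁴.
Result: 3.20 × 10^10 × 2.33 × 10^20 = 7.46 × 10^30 kg/m³.

7.46 × 10^30 kg/m³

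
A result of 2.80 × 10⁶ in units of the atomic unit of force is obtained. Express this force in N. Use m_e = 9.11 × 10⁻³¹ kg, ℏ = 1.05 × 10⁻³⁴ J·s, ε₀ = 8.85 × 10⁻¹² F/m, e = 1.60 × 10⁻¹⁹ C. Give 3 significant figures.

One atomic unit of force: F_au = E_h/a₀ = m_e²e⁶/((4πε₀)³ℏ⁴) = 8.33 × 10⁻⁸ N.
2.80 × 10⁶ × 8.33 × 10⁻⁸ N = 0.233 N

0.233 N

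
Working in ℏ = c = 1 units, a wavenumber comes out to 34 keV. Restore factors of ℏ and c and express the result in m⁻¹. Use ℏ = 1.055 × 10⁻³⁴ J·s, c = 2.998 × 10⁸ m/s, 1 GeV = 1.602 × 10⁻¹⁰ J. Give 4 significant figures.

1.722 × 10¹¹ m⁻¹

Inverse length is [E]/(ℏc).
1 GeV → 1/(ℏc) × (1 GeV in J) = 5.065 × 10¹⁵ m⁻¹.
Convert the energy scale: 34 keV = 3.40 × 10⁻⁵ GeV.
Result: 3.40 × 10⁻⁵ × 5.065 × 10¹⁵ = 1.722 × 10¹¹ m⁻¹.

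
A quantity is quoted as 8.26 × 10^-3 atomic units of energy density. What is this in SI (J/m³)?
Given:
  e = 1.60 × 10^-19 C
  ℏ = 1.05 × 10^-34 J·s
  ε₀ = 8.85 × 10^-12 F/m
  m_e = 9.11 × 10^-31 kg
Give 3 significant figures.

One atomic unit of energy density: u_au = E_h/a₀³ = m_e⁴e¹⁰/((4πε₀)⁵ℏ⁸) = 3.01 × 10^13 J/m³.
8.26 × 10^-3 × 3.01 × 10^13 J/m³ = 2.49 × 10^11 J/m³

2.49 × 10^11 J/m³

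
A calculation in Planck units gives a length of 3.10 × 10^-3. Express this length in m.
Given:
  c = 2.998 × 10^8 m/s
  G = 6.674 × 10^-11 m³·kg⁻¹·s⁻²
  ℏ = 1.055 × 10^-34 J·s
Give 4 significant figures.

One Planck length: ℓ_P = √(ℏG/c³) = 1.616 × 10^-35 m.
3.10 × 10^-3 × 1.616 × 10^-35 m = 5.011 × 10^-38 m

5.011 × 10^-38 m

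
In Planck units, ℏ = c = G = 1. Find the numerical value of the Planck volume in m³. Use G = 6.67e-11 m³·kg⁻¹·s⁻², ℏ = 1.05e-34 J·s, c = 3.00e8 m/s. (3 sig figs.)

From ℏ = c = G = 1 the volume scale is V_P = (ℏG/c³)^(3/2).
  = √(1.75e-209)
  = 4.18e-105 m³

4.18e-105 m³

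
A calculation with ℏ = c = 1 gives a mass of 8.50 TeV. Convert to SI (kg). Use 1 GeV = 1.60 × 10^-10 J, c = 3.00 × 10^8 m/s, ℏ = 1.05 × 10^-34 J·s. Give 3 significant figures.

Mass is [E]/c²; divide by c².
1 GeV → 1/c² × (1 GeV in J) = 1.78 × 10^-27 kg.
Convert the energy scale: 8.50 TeV = 8.50 × 10^3 GeV.
Result: 8.50 × 10^3 × 1.78 × 10^-27 = 1.51 × 10^-23 kg.

1.51 × 10^-23 kg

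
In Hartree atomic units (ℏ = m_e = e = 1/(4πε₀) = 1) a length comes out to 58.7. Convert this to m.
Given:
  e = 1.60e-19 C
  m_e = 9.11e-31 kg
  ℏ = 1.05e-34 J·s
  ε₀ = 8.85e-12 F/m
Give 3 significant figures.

One Bohr radius: a₀ = 4πε₀ℏ²/(m_e e²) = 5.26e-11 m.
58.7 × 5.26e-11 m = 3.09e-9 m

3.09e-9 m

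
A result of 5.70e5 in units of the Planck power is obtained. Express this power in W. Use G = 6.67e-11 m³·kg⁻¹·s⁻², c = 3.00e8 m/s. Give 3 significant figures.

2.08e58 W

One Planck power: P_P = c⁵/G = 3.64e52 W.
5.70e5 × 3.64e52 W = 2.08e58 W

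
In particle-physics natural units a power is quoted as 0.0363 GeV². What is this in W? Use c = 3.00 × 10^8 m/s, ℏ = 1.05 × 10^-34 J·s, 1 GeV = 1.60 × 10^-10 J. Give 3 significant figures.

8.85 × 10^12 W

Power is [E]/[T] = [E]²/ℏ.
1 GeV² → 1/ℏ × (1 GeV in J)² = 2.44 × 10^14 W.
Result: 0.0363 × 2.44 × 10^14 = 8.85 × 10^12 W.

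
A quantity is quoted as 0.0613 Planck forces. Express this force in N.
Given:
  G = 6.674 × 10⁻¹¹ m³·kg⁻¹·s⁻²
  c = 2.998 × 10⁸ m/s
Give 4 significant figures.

7.420 × 10⁴² N

One Planck force: F_P = c⁴/G = 1.210 × 10⁴⁴ N.
0.0613 × 1.210 × 10⁴⁴ N = 7.420 × 10⁴² N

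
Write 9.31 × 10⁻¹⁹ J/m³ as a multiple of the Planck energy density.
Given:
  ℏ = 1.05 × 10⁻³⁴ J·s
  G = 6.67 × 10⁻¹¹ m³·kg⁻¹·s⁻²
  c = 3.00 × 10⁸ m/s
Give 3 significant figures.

1.99 × 10⁻¹³²

Planck energy density: u_P = c⁷/(ℏG²) = 4.68 × 10¹¹³ J/m³.
9.31 × 10⁻¹⁹ / 4.68 × 10¹¹³ = 1.99 × 10⁻¹³²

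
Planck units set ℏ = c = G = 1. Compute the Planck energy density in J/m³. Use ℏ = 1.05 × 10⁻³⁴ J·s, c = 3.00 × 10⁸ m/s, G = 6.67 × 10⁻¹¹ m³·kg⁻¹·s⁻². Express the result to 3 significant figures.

The unique combination of the constants set to 1 with dimensions of energy density is u_P = c⁷/(ℏG²).
  = 2.19 × 10⁵⁹ / 4.67 × 10⁻⁵⁵
  = 4.68 × 10¹¹³ J/m³

4.68 × 10¹¹³ J/m³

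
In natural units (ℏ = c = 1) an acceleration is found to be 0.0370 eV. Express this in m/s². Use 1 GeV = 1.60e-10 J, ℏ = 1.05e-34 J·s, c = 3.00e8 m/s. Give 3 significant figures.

1.69e22 m/s²

Acceleration is [L]/[T]² = c·[E]/ℏ.
1 GeV → c/ℏ × (1 GeV in J) = 4.57e32 m/s².
Convert the energy scale: 0.0370 eV = 3.70e-11 GeV.
Result: 3.70e-11 × 4.57e32 = 1.69e22 m/s².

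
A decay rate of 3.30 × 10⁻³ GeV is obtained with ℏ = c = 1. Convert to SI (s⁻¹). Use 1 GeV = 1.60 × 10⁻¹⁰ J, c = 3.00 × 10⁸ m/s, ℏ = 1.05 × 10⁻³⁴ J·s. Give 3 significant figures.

A rate is [E]/ℏ; divide by ℏ.
1 GeV → 1/ℏ × (1 GeV in J) = 1.52 × 10²⁴ s⁻¹.
Result: 3.30 × 10⁻³ × 1.52 × 10²⁴ = 5.03 × 10²¹ s⁻¹.

5.03 × 10²¹ s⁻¹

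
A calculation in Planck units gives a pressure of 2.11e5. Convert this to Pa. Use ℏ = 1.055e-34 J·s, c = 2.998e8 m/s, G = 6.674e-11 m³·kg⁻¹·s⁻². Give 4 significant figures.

9.774e118 Pa

One Planck pressure: p_P = c⁷/(ℏG²) = 4.632e113 Pa.
2.11e5 × 4.632e113 Pa = 9.774e118 Pa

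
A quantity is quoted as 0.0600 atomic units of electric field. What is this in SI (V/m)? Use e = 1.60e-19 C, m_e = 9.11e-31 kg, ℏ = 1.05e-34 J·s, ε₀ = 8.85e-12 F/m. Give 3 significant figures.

3.12e10 V/m

One atomic unit of electric field: E_au = E_h/(e a₀) = m_e²e⁵/((4πε₀)³ℏ⁴) = 5.20e11 V/m.
0.0600 × 5.20e11 V/m = 3.12e10 V/m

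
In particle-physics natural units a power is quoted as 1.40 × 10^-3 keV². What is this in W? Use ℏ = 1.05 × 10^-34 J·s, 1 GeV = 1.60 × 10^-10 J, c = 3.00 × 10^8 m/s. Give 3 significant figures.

Power is [E]/[T] = [E]²/ℏ.
1 GeV² → 1/ℏ × (1 GeV in J)² = 2.44 × 10^14 W.
Convert the energy scale: 1.40 × 10^-3 keV² = 1.40 × 10^-15 GeV².
Result: 1.40 × 10^-15 × 2.44 × 10^14 = 0.341 W.

0.341 W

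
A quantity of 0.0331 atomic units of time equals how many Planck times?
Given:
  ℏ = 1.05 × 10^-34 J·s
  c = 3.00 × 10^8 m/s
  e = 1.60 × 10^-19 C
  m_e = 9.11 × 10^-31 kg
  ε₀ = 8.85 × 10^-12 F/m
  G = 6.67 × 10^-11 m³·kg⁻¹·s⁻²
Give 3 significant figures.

atomic unit of time: τ_au = (4πε₀)²ℏ³/(m_e e⁴) = 2.40 × 10^-17 s
Planck time: t_P = √(ℏG/c⁵) = 5.37 × 10^-44 s
0.0331 × 2.40 × 10^-17 / 5.37 × 10^-44 = 1.48 × 10^25

1.48 × 10^25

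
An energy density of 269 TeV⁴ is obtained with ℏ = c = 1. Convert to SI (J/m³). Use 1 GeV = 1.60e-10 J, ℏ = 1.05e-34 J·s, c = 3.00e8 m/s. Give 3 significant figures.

[E]/[L]³ = [E]⁴/(ℏc)³; restore (ℏc)⁻³.
1 GeV⁴ → 1/(ℏc)³ × (1 GeV in J)⁴ = 2.10e37 J/m³.
Convert the energy scale: 269 TeV⁴ = 2.69e14 GeV⁴.
Result: 2.69e14 × 2.10e37 = 5.64e51 J/m³.

5.64e51 J/m³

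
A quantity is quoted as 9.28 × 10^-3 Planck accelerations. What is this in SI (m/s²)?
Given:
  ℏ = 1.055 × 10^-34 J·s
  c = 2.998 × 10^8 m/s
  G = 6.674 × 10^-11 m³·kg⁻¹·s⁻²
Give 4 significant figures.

One Planck acceleration: a_P = √(c⁷/(ℏG)) = 5.560 × 10^51 m/s².
9.28 × 10^-3 × 5.560 × 10^51 m/s² = 5.160 × 10^49 m/s²

5.160 × 10^49 m/s²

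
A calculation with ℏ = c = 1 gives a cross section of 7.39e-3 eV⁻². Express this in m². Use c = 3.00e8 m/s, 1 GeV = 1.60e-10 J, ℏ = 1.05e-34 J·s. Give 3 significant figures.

2.86e-16 m²

Area is [L]² = [E]⁻²·(ℏc)²; restore (ℏc)².
1 GeV⁻² → (ℏc)² × (1 GeV in J)⁻² = 3.88e-32 m².
Convert the energy scale: 7.39e-3 eV⁻² = 7.39e15 GeV⁻².
Result: 7.39e15 × 3.88e-32 = 2.86e-16 m².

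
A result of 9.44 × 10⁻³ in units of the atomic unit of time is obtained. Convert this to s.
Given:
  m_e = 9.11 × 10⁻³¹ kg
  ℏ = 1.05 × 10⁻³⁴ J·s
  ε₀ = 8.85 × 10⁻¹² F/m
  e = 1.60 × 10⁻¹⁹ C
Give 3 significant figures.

One atomic unit of time: τ_au = (4πε₀)²ℏ³/(m_e e⁴) = 2.40 × 10⁻¹⁷ s.
9.44 × 10⁻³ × 2.40 × 10⁻¹⁷ s = 2.26 × 10⁻¹⁹ s

2.26 × 10⁻¹⁹ s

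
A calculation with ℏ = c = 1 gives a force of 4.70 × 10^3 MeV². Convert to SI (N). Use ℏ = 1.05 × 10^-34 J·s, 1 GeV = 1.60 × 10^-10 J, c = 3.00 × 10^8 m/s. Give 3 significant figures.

3.82 × 10^3 N

Force is [E]/[L] = [E]²/(ℏc); restore (ℏc)⁻¹.
1 GeV² → 1/(ℏc) × (1 GeV in J)² = 8.13 × 10^5 N.
Convert the energy scale: 4.70 × 10^3 MeV² = 4.70 × 10^-3 GeV².
Result: 4.70 × 10^-3 × 8.13 × 10^5 = 3.82 × 10^3 N.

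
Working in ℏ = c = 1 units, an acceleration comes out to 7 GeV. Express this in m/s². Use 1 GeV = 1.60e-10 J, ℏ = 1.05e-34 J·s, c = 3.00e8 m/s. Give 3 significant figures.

3.20e33 m/s²

Acceleration is [L]/[T]² = c·[E]/ℏ.
1 GeV → c/ℏ × (1 GeV in J) = 4.57e32 m/s².
Result: 7 × 4.57e32 = 3.20e33 m/s².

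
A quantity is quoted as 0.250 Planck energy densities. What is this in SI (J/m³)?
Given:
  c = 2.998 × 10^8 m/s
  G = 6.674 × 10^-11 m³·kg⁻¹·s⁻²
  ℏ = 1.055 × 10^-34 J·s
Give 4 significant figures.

One Planck energy density: u_P = c⁷/(ℏG²) = 4.632 × 10^113 J/m³.
0.250 × 4.632 × 10^113 J/m³ = 1.158 × 10^113 J/m³

1.158 × 10^113 J/m³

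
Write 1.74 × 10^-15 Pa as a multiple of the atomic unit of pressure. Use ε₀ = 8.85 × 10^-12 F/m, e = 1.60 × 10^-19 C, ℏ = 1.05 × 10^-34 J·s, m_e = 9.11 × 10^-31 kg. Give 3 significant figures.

atomic unit of pressure: P_au = E_h/a₀³ = m_e⁴e¹⁰/((4πε₀)⁵ℏ⁸) = 3.01 × 10^13 Pa.
1.74 × 10^-15 / 3.01 × 10^13 = 5.78 × 10^-29

5.78 × 10^-29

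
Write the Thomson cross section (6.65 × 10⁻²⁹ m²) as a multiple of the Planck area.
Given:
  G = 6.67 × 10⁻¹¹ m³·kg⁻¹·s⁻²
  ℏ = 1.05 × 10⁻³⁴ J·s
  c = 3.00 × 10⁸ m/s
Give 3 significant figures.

Planck area: A_P = ℏG/c³ = 2.59 × 10⁻⁷⁰ m².
6.65 × 10⁻²⁹ / 2.59 × 10⁻⁷⁰ = 2.56 × 10⁴¹

2.56 × 10⁴¹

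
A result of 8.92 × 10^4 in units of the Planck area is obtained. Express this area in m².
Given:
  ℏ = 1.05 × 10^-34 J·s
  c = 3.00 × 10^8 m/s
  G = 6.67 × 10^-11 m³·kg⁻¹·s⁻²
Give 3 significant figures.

One Planck area: A_P = ℏG/c³ = 2.59 × 10^-70 m².
8.92 × 10^4 × 2.59 × 10^-70 m² = 2.31 × 10^-65 m²

2.31 × 10^-65 m²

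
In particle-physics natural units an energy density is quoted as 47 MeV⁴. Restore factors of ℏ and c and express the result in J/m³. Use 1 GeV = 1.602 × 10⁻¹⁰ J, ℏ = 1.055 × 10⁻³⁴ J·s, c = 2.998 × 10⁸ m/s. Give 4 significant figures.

[E]/[L]³ = [E]⁴/(ℏc)³; restore (ℏc)⁻³.
1 GeV⁴ → 1/(ℏc)³ × (1 GeV in J)⁴ = 2.082 × 10³⁷ J/m³.
Convert the energy scale: 47 MeV⁴ = 4.70 × 10⁻¹¹ GeV⁴.
Result: 4.70 × 10⁻¹¹ × 2.082 × 10³⁷ = 9.784 × 10²⁶ J/m³.

9.784 × 10²⁶ J/m³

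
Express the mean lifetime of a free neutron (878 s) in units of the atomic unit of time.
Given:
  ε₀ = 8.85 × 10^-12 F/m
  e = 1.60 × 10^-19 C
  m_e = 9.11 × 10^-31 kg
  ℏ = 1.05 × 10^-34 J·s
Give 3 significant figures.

3.66 × 10^19

atomic unit of time: τ_au = (4πε₀)²ℏ³/(m_e e⁴) = 2.40 × 10^-17 s.
878 / 2.40 × 10^-17 = 3.66 × 10^19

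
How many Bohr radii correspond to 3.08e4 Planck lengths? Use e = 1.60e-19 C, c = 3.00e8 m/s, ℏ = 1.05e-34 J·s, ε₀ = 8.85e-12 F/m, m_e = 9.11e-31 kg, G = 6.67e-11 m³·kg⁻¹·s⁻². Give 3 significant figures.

Planck length: ℓ_P = √(ℏG/c³) = 1.61e-35 m
Bohr radius: a₀ = 4πε₀ℏ²/(m_e e²) = 5.26e-11 m
3.08e4 × 1.61e-35 / 5.26e-11 = 9.44e-21

9.44e-21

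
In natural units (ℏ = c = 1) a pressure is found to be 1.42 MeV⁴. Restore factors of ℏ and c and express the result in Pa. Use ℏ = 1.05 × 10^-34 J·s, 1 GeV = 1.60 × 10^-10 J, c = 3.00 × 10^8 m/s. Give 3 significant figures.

2.98 × 10^25 Pa

Pressure is [E]/[L]³ = [E]⁴/(ℏc)³.
1 GeV⁴ → 1/(ℏc)³ × (1 GeV in J)⁴ = 2.10 × 10^37 Pa.
Convert the energy scale: 1.42 MeV⁴ = 1.42 × 10^-12 GeV⁴.
Result: 1.42 × 10^-12 × 2.10 × 10^37 = 2.98 × 10^25 Pa.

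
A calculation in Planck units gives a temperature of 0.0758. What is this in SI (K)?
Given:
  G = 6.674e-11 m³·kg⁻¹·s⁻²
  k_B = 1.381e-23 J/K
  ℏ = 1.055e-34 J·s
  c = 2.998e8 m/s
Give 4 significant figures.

One Planck temperature: T_P = √(ℏc⁵/G) / k_B = 1.417e32 K.
0.0758 × 1.417e32 K = 1.074e31 K

1.074e31 K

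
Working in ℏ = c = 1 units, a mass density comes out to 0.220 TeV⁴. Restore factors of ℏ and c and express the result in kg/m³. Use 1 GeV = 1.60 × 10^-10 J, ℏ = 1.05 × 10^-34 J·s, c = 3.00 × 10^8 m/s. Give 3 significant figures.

5.13 × 10^31 kg/m³

Mass density is [E]/(c²[L]³) = [E]⁴/(ℏ³c⁵).
1 GeV⁴ → 1/(ℏ³c⁵) × (1 GeV in J)⁴ = 2.33 × 10^20 kg/m³.
Convert the energy scale: 0.220 TeV⁴ = 2.20 × 10^11 GeV⁴.
Result: 2.20 × 10^11 × 2.33 × 10^20 = 5.13 × 10^31 kg/m³.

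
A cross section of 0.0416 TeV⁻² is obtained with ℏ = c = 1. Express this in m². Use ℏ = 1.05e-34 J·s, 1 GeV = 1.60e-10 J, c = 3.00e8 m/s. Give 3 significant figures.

1.61e-39 m²

Area is [L]² = [E]⁻²·(ℏc)²; restore (ℏc)².
1 GeV⁻² → (ℏc)² × (1 GeV in J)⁻² = 3.88e-32 m².
Convert the energy scale: 0.0416 TeV⁻² = 4.16e-8 GeV⁻².
Result: 4.16e-8 × 3.88e-32 = 1.61e-39 m².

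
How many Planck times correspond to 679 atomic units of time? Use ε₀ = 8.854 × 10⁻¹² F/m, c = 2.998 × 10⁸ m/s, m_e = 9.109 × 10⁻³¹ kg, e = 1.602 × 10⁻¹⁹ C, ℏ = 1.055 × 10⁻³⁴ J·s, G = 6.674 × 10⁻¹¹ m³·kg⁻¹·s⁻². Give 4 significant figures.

atomic unit of time: τ_au = (4πε₀)²ℏ³/(m_e e⁴) = 2.423 × 10⁻¹⁷ s
Planck time: t_P = √(ℏG/c⁵) = 5.392 × 10⁻⁴⁴ s
679 × 2.423 × 10⁻¹⁷ / 5.392 × 10⁻⁴⁴ = 3.051 × 10²⁹

3.051 × 10²⁹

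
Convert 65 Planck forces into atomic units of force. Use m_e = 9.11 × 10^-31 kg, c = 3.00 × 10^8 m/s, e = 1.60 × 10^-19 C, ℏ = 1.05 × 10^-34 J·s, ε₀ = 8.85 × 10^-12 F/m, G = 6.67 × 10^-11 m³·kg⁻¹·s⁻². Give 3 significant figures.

9.48 × 10^52

Planck force: F_P = c⁴/G = 1.21 × 10^44 N
atomic unit of force: F_au = E_h/a₀ = m_e²e⁶/((4πε₀)³ℏ⁴) = 8.33 × 10^-8 N
65 × 1.21 × 10^44 / 8.33 × 10^-8 = 9.48 × 10^52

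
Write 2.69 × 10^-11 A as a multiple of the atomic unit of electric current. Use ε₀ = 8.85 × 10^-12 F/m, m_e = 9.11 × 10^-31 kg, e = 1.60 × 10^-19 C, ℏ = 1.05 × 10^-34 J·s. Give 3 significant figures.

atomic unit of electric current: I_au = e E_h/ℏ = m_e e⁵/((4πε₀)²ℏ³) = 6.67 × 10^-3 A.
2.69 × 10^-11 / 6.67 × 10^-3 = 4.03 × 10^-9

4.03 × 10^-9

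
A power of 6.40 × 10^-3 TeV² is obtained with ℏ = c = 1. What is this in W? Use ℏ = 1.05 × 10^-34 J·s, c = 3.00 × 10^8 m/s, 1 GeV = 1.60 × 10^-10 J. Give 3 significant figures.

1.56 × 10^18 W

Power is [E]/[T] = [E]²/ℏ.
1 GeV² → 1/ℏ × (1 GeV in J)² = 2.44 × 10^14 W.
Convert the energy scale: 6.40 × 10^-3 TeV² = 6.40 × 10^3 GeV².
Result: 6.40 × 10^3 × 2.44 × 10^14 = 1.56 × 10^18 W.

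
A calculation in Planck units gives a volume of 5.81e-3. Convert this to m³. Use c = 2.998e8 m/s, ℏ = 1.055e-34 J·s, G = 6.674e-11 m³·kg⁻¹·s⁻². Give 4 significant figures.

One Planck volume: V_P = (ℏG/c³)^(3/2) = 4.224e-105 m³.
5.81e-3 × 4.224e-105 m³ = 2.454e-107 m³

2.454e-107 m³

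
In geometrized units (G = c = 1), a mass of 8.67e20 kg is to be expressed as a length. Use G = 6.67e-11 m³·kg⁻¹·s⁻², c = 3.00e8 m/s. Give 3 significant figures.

6.43e-7 m

In G = c = 1 units mass has dimensions of length; the conversion factor is G/c².
8.67e20 kg × (G/c²) = 6.43e-7 m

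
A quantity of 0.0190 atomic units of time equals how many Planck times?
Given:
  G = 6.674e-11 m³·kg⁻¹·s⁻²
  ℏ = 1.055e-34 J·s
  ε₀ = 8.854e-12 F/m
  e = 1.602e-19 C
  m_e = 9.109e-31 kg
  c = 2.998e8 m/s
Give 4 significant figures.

8.538e24

atomic unit of time: τ_au = (4πε₀)²ℏ³/(m_e e⁴) = 2.423e-17 s
Planck time: t_P = √(ℏG/c⁵) = 5.392e-44 s
0.0190 × 2.423e-17 / 5.392e-44 = 8.538e24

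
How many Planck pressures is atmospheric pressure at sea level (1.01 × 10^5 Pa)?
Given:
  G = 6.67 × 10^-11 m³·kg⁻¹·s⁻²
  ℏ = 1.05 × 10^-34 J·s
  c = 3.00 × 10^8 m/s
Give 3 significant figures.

Planck pressure: p_P = c⁷/(ℏG²) = 4.68 × 10^113 Pa.
1.01 × 10^5 / 4.68 × 10^113 = 2.16 × 10^-109

2.16 × 10^-109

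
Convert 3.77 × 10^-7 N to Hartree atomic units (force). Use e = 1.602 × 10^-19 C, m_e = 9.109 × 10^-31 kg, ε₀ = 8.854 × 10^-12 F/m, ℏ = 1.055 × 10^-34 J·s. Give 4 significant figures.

4.587

atomic unit of force: F_au = E_h/a₀ = m_e²e⁶/((4πε₀)³ℏ⁴) = 8.220 × 10^-8 N.
3.77 × 10^-7 / 8.220 × 10^-8 = 4.587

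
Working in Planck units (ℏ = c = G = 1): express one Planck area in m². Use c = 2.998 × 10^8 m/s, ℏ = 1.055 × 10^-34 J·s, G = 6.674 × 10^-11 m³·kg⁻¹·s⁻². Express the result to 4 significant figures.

2.613 × 10^-70 m²

From ℏ = c = G = 1 the area scale is A_P = ℏG/c³.
  = 7.041 × 10^-45 / 2.695 × 10^25
  = 2.613 × 10^-70 m²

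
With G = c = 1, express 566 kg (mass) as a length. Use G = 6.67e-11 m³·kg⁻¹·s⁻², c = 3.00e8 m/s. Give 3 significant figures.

In G = c = 1 units mass has dimensions of length; the conversion factor is G/c².
566 kg × (G/c²) = 4.19e-25 m

4.19e-25 m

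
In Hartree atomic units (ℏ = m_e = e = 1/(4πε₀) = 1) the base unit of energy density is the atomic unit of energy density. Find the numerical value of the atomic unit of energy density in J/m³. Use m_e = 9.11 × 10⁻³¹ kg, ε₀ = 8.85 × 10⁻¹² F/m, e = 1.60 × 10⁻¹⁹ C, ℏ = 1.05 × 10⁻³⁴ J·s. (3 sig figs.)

3.01 × 10¹³ J/m³

u_au = E_h/a₀³ = m_e⁴e¹⁰/((4πε₀)⁵ℏ⁸)
E_h = 4.38 × 10⁻¹⁸ J
a₀ = 5.26 × 10⁻¹¹ m
E_h/a₀³ = 3.01 × 10¹³ J/m³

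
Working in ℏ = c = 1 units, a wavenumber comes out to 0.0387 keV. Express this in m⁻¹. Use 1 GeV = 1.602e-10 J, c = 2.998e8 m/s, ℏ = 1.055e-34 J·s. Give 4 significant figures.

1.960e8 m⁻¹

Inverse length is [E]/(ℏc).
1 GeV → 1/(ℏc) × (1 GeV in J) = 5.065e15 m⁻¹.
Convert the energy scale: 0.0387 keV = 3.87e-8 GeV.
Result: 3.87e-8 × 5.065e15 = 1.960e8 m⁻¹.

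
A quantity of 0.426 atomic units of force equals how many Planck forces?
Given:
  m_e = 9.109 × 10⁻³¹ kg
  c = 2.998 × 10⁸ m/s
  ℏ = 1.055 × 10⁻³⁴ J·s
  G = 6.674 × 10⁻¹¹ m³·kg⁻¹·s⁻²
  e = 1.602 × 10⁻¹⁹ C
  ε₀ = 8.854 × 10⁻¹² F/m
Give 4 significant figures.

atomic unit of force: F_au = E_h/a₀ = m_e²e⁶/((4πε₀)³ℏ⁴) = 8.220 × 10⁻⁸ N
Planck force: F_P = c⁴/G = 1.210 × 10⁴⁴ N
0.426 × 8.220 × 10⁻⁸ / 1.210 × 10⁴⁴ = 2.893 × 10⁻⁵²

2.893 × 10⁻⁵²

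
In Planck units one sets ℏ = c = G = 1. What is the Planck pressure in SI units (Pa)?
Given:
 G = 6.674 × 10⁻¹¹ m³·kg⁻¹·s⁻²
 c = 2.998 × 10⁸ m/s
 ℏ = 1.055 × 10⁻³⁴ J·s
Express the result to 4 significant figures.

p_P = c⁷/(ℏG²)
  = 2.177 × 10⁵⁹ / 4.699 × 10⁻⁵⁵
  = 4.632 × 10¹¹³ Pa

4.632 × 10¹¹³ Pa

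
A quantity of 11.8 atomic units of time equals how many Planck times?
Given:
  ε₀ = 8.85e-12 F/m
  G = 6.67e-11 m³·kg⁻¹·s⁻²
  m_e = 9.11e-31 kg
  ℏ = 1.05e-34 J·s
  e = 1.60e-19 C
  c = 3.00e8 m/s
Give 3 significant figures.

atomic unit of time: τ_au = (4πε₀)²ℏ³/(m_e e⁴) = 2.40e-17 s
Planck time: t_P = √(ℏG/c⁵) = 5.37e-44 s
11.8 × 2.40e-17 / 5.37e-44 = 5.27e27

5.27e27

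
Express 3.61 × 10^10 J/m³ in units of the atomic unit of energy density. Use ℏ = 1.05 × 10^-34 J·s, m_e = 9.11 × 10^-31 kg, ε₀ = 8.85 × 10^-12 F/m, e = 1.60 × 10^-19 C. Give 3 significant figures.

1.20 × 10^-3

atomic unit of energy density: u_au = E_h/a₀³ = m_e⁴e¹⁰/((4πε₀)⁵ℏ⁸) = 3.01 × 10^13 J/m³.
3.61 × 10^10 / 3.01 × 10^13 = 1.20 × 10^-3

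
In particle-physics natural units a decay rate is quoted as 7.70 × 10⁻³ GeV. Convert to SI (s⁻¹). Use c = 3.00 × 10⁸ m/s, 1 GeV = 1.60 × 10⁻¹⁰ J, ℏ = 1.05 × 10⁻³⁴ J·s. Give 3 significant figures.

1.17 × 10²² s⁻¹

A rate is [E]/ℏ; divide by ℏ.
1 GeV → 1/ℏ × (1 GeV in J) = 1.52 × 10²⁴ s⁻¹.
Result: 7.70 × 10⁻³ × 1.52 × 10²⁴ = 1.17 × 10²² s⁻¹.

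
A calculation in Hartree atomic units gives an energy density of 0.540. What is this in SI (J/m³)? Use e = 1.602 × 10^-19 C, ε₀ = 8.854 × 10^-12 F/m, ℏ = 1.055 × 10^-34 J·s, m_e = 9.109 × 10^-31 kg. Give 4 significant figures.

1.582 × 10^13 J/m³

One atomic unit of energy density: u_au = E_h/a₀³ = m_e⁴e¹⁰/((4πε₀)⁵ℏ⁸) = 2.929 × 10^13 J/m³.
0.540 × 2.929 × 10^13 J/m³ = 1.582 × 10^13 J/m³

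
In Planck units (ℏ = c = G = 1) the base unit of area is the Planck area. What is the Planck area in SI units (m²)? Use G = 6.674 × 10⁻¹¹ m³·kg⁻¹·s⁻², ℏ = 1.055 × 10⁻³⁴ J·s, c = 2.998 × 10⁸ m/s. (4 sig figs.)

A_P = ℏG/c³
  = 7.041 × 10⁻⁴⁵ / 2.695 × 10²⁵
  = 2.613 × 10⁻⁷⁰ m²

2.613 × 10⁻⁷⁰ m²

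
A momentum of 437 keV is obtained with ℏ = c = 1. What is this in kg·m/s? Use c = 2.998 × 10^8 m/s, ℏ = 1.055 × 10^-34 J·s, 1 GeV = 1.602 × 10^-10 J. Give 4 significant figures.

Momentum is [E]/c; divide by c.
1 GeV → 1/c × (1 GeV in J) = 5.344 × 10^-19 kg·m/s.
Convert the energy scale: 437 keV = 4.37 × 10^-4 GeV.
Result: 4.37 × 10^-4 × 5.344 × 10^-19 = 2.335 × 10^-22 kg·m/s.

2.335 × 10^-22 kg·m/s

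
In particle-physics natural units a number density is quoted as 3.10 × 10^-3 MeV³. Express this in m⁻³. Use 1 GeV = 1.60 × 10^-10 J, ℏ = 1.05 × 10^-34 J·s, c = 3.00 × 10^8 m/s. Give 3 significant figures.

Number density is [L]⁻³ = [E]³/(ℏc)³.
1 GeV³ → 1/(ℏc)³ × (1 GeV in J)³ = 1.31 × 10^47 m⁻³.
Convert the energy scale: 3.10 × 10^-3 MeV³ = 3.10 × 10^-12 GeV³.
Result: 3.10 × 10^-12 × 1.31 × 10^47 = 4.06 × 10^35 m⁻³.

4.06 × 10^35 m⁻³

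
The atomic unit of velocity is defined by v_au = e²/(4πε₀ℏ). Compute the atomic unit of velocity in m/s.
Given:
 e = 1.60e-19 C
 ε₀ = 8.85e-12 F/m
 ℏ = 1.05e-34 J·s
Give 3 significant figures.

2.19e6 m/s

v_au = e²/(4πε₀ℏ)
  = 2.56e-38 / 1.17e-44
  = 2.19e6 m/s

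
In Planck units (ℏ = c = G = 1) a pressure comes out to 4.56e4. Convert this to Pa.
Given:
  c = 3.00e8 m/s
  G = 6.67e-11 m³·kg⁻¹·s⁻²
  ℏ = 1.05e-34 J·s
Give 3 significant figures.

2.13e118 Pa

One Planck pressure: p_P = c⁷/(ℏG²) = 4.68e113 Pa.
4.56e4 × 4.68e113 Pa = 2.13e118 Pa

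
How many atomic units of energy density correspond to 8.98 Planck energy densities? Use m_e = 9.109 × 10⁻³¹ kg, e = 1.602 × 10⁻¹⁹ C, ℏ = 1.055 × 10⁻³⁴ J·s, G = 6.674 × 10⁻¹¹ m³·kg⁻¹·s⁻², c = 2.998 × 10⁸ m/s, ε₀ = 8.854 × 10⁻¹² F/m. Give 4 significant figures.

1.420 × 10¹⁰¹

Planck energy density: u_P = c⁷/(ℏG²) = 4.632 × 10¹¹³ J/m³
atomic unit of energy density: u_au = E_h/a₀³ = m_e⁴e¹⁰/((4πε₀)⁵ℏ⁸) = 2.929 × 10¹³ J/m³
8.98 × 4.632 × 10¹¹³ / 2.929 × 10¹³ = 1.420 × 10¹⁰¹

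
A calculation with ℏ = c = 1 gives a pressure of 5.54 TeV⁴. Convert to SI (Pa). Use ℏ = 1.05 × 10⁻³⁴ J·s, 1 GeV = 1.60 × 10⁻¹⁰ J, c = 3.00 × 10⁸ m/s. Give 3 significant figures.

Pressure is [E]/[L]³ = [E]⁴/(ℏc)³.
1 GeV⁴ → 1/(ℏc)³ × (1 GeV in J)⁴ = 2.10 × 10³⁷ Pa.
Convert the energy scale: 5.54 TeV⁴ = 5.54 × 10¹² GeV⁴.
Result: 5.54 × 10¹² × 2.10 × 10³⁷ = 1.16 × 10⁵⁰ Pa.

1.16 × 10⁵⁰ Pa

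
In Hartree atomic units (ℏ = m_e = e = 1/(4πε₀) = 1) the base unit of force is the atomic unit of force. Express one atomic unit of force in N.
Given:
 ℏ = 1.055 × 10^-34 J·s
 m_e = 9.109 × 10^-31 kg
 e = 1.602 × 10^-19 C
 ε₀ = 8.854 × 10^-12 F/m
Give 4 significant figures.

F_au = E_h/a₀ = m_e²e⁶/((4πε₀)³ℏ⁴)
E_h = 4.354 × 10^-18 J
a₀ = 5.297 × 10^-11 m
E_h/a₀ = 8.220 × 10^-8 N

8.220 × 10^-8 N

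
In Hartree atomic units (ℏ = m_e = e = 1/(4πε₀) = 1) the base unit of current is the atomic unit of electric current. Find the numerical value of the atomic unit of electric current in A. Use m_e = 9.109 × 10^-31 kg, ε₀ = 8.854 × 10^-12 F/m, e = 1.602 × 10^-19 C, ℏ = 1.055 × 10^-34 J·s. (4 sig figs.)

I_au = e E_h/ℏ = m_e e⁵/((4πε₀)²ℏ³)
E_h = 4.354 × 10^-18 J
e·E_h/ℏ = 6.612 × 10^-3 A

6.612 × 10^-3 A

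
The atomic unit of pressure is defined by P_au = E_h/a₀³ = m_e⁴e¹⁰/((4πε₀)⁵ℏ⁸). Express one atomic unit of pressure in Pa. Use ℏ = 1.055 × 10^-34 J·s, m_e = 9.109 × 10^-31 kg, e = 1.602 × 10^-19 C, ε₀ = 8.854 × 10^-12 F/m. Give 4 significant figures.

2.929 × 10^13 Pa

P_au = E_h/a₀³ = m_e⁴e¹⁰/((4πε₀)⁵ℏ⁸)
E_h = 4.354 × 10^-18 J
a₀ = 5.297 × 10^-11 m
E_h/a₀³ = 2.929 × 10^13 Pa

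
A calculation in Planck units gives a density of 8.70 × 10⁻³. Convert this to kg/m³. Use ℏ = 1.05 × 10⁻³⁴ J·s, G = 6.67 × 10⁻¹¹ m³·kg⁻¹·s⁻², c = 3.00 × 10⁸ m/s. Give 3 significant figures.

One Planck density: ρ_P = c⁵/(ℏG²) = 5.20 × 10⁹⁶ kg/m³.
8.70 × 10⁻³ × 5.20 × 10⁹⁶ kg/m³ = 4.53 × 10⁹⁴ kg/m³

4.53 × 10⁹⁴ kg/m³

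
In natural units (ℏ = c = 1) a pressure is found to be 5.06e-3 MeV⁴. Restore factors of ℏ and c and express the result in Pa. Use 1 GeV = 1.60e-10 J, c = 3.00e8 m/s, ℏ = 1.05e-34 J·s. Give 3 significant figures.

1.06e23 Pa

Pressure is [E]/[L]³ = [E]⁴/(ℏc)³.
1 GeV⁴ → 1/(ℏc)³ × (1 GeV in J)⁴ = 2.10e37 Pa.
Convert the energy scale: 5.06e-3 MeV⁴ = 5.06e-15 GeV⁴.
Result: 5.06e-15 × 2.10e37 = 1.06e23 Pa.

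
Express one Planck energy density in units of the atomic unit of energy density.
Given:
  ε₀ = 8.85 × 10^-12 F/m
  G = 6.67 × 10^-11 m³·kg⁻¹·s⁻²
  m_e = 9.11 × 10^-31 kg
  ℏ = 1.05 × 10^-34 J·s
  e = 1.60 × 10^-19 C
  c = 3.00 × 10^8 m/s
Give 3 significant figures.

Planck energy density: u_P = c⁷/(ℏG²) = 4.68 × 10^113 J/m³
atomic unit of energy density: u_au = E_h/a₀³ = m_e⁴e¹⁰/((4πε₀)⁵ℏ⁸) = 3.01 × 10^13 J/m³
ratio = 4.68 × 10^113 / 3.01 × 10^13 = 1.55 × 10^100

1.55 × 10^100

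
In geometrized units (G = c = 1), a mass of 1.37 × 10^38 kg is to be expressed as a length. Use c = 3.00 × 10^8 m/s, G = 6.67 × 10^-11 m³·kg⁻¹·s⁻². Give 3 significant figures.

1.02 × 10^11 m

In G = c = 1 units mass has dimensions of length; the conversion factor is G/c².
1.37 × 10^38 kg × (G/c²) = 1.02 × 10^11 m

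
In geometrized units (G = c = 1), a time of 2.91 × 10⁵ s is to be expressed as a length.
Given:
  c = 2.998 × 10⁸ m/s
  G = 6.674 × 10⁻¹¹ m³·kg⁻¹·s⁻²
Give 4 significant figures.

8.724 × 10¹³ m

Time → length via c.
2.91 × 10⁵ s × (c) = 8.724 × 10¹³ m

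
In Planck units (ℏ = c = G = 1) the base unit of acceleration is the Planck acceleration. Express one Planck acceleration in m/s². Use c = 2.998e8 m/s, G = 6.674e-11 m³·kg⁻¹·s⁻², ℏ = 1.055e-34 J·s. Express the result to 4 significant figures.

5.560e51 m/s²

a_P = √(c⁷/(ℏG))
  = √(3.092e103)
  = 5.560e51 m/s²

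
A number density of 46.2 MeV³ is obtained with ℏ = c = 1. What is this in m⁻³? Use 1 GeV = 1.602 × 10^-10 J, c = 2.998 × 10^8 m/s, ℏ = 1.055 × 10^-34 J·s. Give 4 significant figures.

Number density is [L]⁻³ = [E]³/(ℏc)³.
1 GeV³ → 1/(ℏc)³ × (1 GeV in J)³ = 1.299 × 10^47 m⁻³.
Convert the energy scale: 46.2 MeV³ = 4.62 × 10^-8 GeV³.
Result: 4.62 × 10^-8 × 1.299 × 10^47 = 6.003 × 10^39 m⁻³.

6.003 × 10^39 m⁻³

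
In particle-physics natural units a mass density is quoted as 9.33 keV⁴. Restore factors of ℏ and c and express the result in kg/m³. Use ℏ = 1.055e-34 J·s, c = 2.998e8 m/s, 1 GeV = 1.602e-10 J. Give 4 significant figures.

Mass density is [E]/(c²[L]³) = [E]⁴/(ℏ³c⁵).
1 GeV⁴ → 1/(ℏ³c⁵) × (1 GeV in J)⁴ = 2.316e20 kg/m³.
Convert the energy scale: 9.33 keV⁴ = 9.33e-24 GeV⁴.
Result: 9.33e-24 × 2.316e20 = 2.161e-3 kg/m³.

2.161e-3 kg/m³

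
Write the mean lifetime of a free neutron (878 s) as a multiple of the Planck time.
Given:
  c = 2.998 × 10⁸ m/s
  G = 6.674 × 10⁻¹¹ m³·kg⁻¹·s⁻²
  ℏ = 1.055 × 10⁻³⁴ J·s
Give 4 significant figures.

Planck time: t_P = √(ℏG/c⁵) = 5.392 × 10⁻⁴⁴ s.
878 / 5.392 × 10⁻⁴⁴ = 1.628 × 10⁴⁶

1.628 × 10⁴⁶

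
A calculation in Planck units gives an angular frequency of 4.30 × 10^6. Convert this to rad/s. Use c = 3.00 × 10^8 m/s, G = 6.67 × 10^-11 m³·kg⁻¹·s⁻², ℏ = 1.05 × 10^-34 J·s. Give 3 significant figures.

8.01 × 10^49 rad/s

One Planck angular frequency: ω_P = √(c⁵/(ℏG)) = 1.86 × 10^43 rad/s.
4.30 × 10^6 × 1.86 × 10^43 rad/s = 8.01 × 10^49 rad/s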